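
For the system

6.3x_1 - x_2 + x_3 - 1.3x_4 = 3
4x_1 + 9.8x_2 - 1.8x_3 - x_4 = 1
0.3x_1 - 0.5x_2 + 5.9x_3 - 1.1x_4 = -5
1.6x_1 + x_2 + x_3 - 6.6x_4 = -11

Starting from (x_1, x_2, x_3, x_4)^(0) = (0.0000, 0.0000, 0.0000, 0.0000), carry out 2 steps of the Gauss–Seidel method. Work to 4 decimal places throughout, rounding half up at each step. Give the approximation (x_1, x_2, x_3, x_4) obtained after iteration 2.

(0.9385, -0.2757, -0.6137, 1.7594)

Iteration 1:
  x_1 = (3 - (-1)·0.0000 - (1)·0.0000 - (-1.3)·0.0000) / (6.3) = 0.4762
  x_2 = (1 - (4)·0.4762 - (-1.8)·0.0000 - (-1)·0.0000) / (9.8) = -0.0923
  x_3 = (-5 - (0.3)·0.4762 - (-0.5)·-0.0923 - (-1.1)·0.0000) / (5.9) = -0.8795
  x_4 = (-11 - (1.6)·0.4762 - (1)·-0.0923 - (1)·-0.8795) / (-6.6) = 1.6349
Iteration 2:
  x_1 = (3 - (-1)·-0.0923 - (1)·-0.8795 - (-1.3)·1.6349) / (6.3) = 0.9385
  x_2 = (1 - (4)·0.9385 - (-1.8)·-0.8795 - (-1)·1.6349) / (9.8) = -0.2757
  x_3 = (-5 - (0.3)·0.9385 - (-0.5)·-0.2757 - (-1.1)·1.6349) / (5.9) = -0.6137
  x_4 = (-11 - (1.6)·0.9385 - (1)·-0.2757 - (1)·-0.6137) / (-6.6) = 1.7594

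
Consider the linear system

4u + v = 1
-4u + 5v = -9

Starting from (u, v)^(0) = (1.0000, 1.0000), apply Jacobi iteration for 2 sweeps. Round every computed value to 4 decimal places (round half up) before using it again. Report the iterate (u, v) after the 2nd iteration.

Iteration 1:
  u = (1 - (1)·1.0000) / (4) = 0.0000
  v = (-9 - (-4)·1.0000) / (5) = -1.0000
Iteration 2:
  u = (1 - (1)·-1.0000) / (4) = 0.5000
  v = (-9 - (-4)·0.0000) / (5) = -1.8000

(0.5000, -1.8000)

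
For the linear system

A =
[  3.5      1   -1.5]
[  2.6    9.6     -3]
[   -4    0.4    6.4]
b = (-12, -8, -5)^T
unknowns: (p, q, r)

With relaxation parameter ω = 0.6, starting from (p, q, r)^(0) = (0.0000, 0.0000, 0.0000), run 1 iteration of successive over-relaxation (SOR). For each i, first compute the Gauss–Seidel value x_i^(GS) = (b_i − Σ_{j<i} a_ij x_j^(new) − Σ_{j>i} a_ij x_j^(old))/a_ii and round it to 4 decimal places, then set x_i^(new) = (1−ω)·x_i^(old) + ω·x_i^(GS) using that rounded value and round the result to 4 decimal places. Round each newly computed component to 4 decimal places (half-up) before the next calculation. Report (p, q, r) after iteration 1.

Iteration 1:
  p: GS value = (-12 - (1)·0.0000 - (-1.5)·0.0000) / (3.5) = -3.4286;  p ← (1−ω)·0.0000 + ω·-3.4286 = -2.0572
  q: GS value = (-8 - (2.6)·-2.0572 - (-3)·0.0000) / (9.6) = -0.2762;  q ← (1−ω)·0.0000 + ω·-0.2762 = -0.1657
  r: GS value = (-5 - (-4)·-2.0572 - (0.4)·-0.1657) / (6.4) = -2.0566;  r ← (1−ω)·0.0000 + ω·-2.0566 = -1.2340

(-2.0572, -0.1657, -1.2340)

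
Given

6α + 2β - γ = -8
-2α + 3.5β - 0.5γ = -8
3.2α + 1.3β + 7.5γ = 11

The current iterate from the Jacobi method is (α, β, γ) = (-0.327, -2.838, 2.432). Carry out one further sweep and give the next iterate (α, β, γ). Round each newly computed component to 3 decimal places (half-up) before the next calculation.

(0.018, -2.125, 2.098)

One sweep:
  α = (-8 - (2)·-2.838 - (-1)·2.432) / (6) = 0.018
  β = (-8 - (-2)·-0.327 - (-0.5)·2.432) / (3.5) = -2.125
  γ = (11 - (3.2)·-0.327 - (1.3)·-2.838) / (7.5) = 2.098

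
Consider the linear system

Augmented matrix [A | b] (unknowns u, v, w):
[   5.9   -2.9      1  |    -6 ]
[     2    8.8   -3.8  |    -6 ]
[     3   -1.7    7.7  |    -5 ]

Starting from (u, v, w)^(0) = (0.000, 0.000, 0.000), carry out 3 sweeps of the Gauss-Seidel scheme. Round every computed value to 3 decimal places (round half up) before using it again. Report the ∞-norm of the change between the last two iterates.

0.063

Iteration 1:
  u = (-6 - (-2.9)·0.000 - (1)·0.000) / (5.9) = -1.017
  v = (-6 - (2)·-1.017 - (-3.8)·0.000) / (8.8) = -0.451
  w = (-5 - (3)·-1.017 - (-1.7)·-0.451) / (7.7) = -0.353
Iteration 2:
  u = (-6 - (-2.9)·-0.451 - (1)·-0.353) / (5.9) = -1.179
  v = (-6 - (2)·-1.179 - (-3.8)·-0.353) / (8.8) = -0.566
  w = (-5 - (3)·-1.179 - (-1.7)·-0.566) / (7.7) = -0.315
Iteration 3:
  u = (-6 - (-2.9)·-0.566 - (1)·-0.315) / (5.9) = -1.242
  v = (-6 - (2)·-1.242 - (-3.8)·-0.315) / (8.8) = -0.536
  w = (-5 - (3)·-1.242 - (-1.7)·-0.536) / (7.7) = -0.284
Change: (-0.063, 0.030, 0.031) → max |·| = 0.063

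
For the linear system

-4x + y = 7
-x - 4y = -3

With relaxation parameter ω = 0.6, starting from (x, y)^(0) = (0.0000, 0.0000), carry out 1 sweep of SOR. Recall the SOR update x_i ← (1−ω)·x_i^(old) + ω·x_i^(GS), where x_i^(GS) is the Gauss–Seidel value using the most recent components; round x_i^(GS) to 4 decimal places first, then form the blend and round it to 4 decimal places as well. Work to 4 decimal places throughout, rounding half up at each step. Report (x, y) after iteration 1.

(-1.0500, 0.6075)

Iteration 1:
  x: GS value = (7 - (1)·0.0000) / (-4) = -1.7500;  x ← (1−ω)·0.0000 + ω·-1.7500 = -1.0500
  y: GS value = (-3 - (-1)·-1.0500) / (-4) = 1.0125;  y ← (1−ω)·0.0000 + ω·1.0125 = 0.6075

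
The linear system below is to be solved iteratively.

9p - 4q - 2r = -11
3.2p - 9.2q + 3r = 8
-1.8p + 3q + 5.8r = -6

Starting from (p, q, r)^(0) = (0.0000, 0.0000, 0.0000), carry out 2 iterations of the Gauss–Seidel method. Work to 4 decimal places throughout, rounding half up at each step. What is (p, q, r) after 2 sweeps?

Iteration 1:
  p = (-11 - (-4)·0.0000 - (-2)·0.0000) / (9) = -1.2222
  q = (8 - (3.2)·-1.2222 - (3)·0.0000) / (-9.2) = -1.2947
  r = (-6 - (-1.8)·-1.2222 - (3)·-1.2947) / (5.8) = -0.7441
Iteration 2:
  p = (-11 - (-4)·-1.2947 - (-2)·-0.7441) / (9) = -1.9630
  q = (8 - (3.2)·-1.9630 - (3)·-0.7441) / (-9.2) = -1.7950
  r = (-6 - (-1.8)·-1.9630 - (3)·-1.7950) / (5.8) = -0.7152

(-1.9630, -1.7950, -0.7152)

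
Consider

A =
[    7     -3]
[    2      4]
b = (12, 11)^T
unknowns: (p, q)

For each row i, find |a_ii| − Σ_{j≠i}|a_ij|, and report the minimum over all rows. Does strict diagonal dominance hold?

2

row 1: |7| − (3) = 4
row 2: |4| − (2) = 2
minimum over rows = 2 → strictly diagonally dominant (convergence guaranteed)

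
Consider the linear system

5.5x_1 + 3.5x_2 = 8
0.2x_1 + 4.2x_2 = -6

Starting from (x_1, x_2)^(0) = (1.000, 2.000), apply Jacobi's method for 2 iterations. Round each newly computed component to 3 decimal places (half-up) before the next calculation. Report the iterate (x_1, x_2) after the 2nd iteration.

(2.394, -1.437)

Iteration 1:
  x_1 = (8 - (3.5)·2.000) / (5.5) = 0.182
  x_2 = (-6 - (0.2)·1.000) / (4.2) = -1.476
Iteration 2:
  x_1 = (8 - (3.5)·-1.476) / (5.5) = 2.394
  x_2 = (-6 - (0.2)·0.182) / (4.2) = -1.437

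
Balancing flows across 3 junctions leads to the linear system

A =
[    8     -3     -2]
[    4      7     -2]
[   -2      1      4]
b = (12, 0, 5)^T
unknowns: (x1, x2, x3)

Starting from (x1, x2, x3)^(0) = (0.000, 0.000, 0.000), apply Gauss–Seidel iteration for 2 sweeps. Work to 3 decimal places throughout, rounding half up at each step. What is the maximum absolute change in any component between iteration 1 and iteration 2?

Iteration 1:
  x1 = (12 - (-3)·0.000 - (-2)·0.000) / (8) = 1.500
  x2 = (0 - (4)·1.500 - (-2)·0.000) / (7) = -0.857
  x3 = (5 - (-2)·1.500 - (1)·-0.857) / (4) = 2.214
Iteration 2:
  x1 = (12 - (-3)·-0.857 - (-2)·2.214) / (8) = 1.732
  x2 = (0 - (4)·1.732 - (-2)·2.214) / (7) = -0.357
  x3 = (5 - (-2)·1.732 - (1)·-0.357) / (4) = 2.205
Change: (0.232, 0.500, -0.009) → max |·| = 0.500

0.500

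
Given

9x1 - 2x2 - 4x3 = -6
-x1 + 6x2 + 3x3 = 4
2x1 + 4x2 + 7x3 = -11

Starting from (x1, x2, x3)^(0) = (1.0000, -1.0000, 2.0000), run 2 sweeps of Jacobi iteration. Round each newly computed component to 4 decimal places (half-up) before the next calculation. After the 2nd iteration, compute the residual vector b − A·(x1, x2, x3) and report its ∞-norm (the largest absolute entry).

3.3544

Iteration 1:
  x1 = (-6 - (-2)·-1.0000 - (-4)·2.0000) / (9) = 0.0000
  x2 = (4 - (-1)·1.0000 - (3)·2.0000) / (6) = -0.1667
  x3 = (-11 - (2)·1.0000 - (4)·-1.0000) / (7) = -1.2857
Iteration 2:
  x1 = (-6 - (-2)·-0.1667 - (-4)·-1.2857) / (9) = -1.2751
  x2 = (4 - (-1)·0.0000 - (3)·-1.2857) / (6) = 1.3095
  x3 = (-11 - (2)·0.0000 - (4)·-0.1667) / (7) = -1.4762
Residual b − A·x = (2.1901, -0.7035, -3.3544); ∞-norm = 3.3544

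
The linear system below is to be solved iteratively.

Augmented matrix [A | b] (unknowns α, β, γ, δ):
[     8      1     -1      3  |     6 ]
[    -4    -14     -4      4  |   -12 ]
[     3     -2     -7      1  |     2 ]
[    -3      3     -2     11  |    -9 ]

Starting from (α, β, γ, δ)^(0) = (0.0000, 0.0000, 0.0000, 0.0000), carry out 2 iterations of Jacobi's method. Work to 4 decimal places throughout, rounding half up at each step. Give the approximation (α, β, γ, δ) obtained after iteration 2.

Iteration 1:
  α = (6 - (1)·0.0000 - (-1)·0.0000 - (3)·0.0000) / (8) = 0.7500
  β = (-12 - (-4)·0.0000 - (-4)·0.0000 - (4)·0.0000) / (-14) = 0.8571
  γ = (2 - (3)·0.0000 - (-2)·0.0000 - (1)·0.0000) / (-7) = -0.2857
  δ = (-9 - (-3)·0.0000 - (3)·0.0000 - (-2)·0.0000) / (11) = -0.8182
Iteration 2:
  α = (6 - (1)·0.8571 - (-1)·-0.2857 - (3)·-0.8182) / (8) = 0.9140
  β = (-12 - (-4)·0.7500 - (-4)·-0.2857 - (4)·-0.8182) / (-14) = 0.4907
  γ = (2 - (3)·0.7500 - (-2)·0.8571 - (1)·-0.8182) / (-7) = -0.3261
  δ = (-9 - (-3)·0.7500 - (3)·0.8571 - (-2)·-0.2857) / (11) = -0.8993

(0.9140, 0.4907, -0.3261, -0.8993)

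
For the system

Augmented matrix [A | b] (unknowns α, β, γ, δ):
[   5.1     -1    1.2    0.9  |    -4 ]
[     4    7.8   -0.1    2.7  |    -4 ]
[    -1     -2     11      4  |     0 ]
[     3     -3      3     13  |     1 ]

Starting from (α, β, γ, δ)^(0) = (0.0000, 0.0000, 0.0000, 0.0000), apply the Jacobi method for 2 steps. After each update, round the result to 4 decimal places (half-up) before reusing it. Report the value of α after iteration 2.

Iteration 1:
  α = (-4 - (-1)·0.0000 - (1.2)·0.0000 - (0.9)·0.0000) / (5.1) = -0.7843
  β = (-4 - (4)·0.0000 - (-0.1)·0.0000 - (2.7)·0.0000) / (7.8) = -0.5128
  γ = (0 - (-1)·0.0000 - (-2)·0.0000 - (4)·0.0000) / (11) = 0.0000
  δ = (1 - (3)·0.0000 - (-3)·0.0000 - (3)·0.0000) / (13) = 0.0769
Iteration 2:
  α = (-4 - (-1)·-0.5128 - (1.2)·0.0000 - (0.9)·0.0769) / (5.1) = -0.8984
  β = (-4 - (4)·-0.7843 - (-0.1)·0.0000 - (2.7)·0.0769) / (7.8) = -0.1372
  γ = (0 - (-1)·-0.7843 - (-2)·-0.5128 - (4)·0.0769) / (11) = -0.1925
  δ = (1 - (3)·-0.7843 - (-3)·-0.5128 - (3)·0.0000) / (13) = 0.1396

-0.8984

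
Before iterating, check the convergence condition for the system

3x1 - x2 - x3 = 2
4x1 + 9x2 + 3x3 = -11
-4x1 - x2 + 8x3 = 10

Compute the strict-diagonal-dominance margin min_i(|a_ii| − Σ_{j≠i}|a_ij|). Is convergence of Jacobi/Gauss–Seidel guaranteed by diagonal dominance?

row 1: |3| − (1+1) = 1
row 2: |9| − (4+3) = 2
row 3: |8| − (4+1) = 3
minimum over rows = 1 → strictly diagonally dominant (convergence guaranteed)

1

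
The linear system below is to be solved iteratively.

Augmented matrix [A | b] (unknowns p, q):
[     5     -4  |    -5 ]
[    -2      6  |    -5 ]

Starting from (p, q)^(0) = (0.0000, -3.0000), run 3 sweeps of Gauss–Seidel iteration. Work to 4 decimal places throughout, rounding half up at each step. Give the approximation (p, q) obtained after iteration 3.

(-2.3529, -1.6176)

Iteration 1:
  p = (-5 - (-4)·-3.0000) / (5) = -3.4000
  q = (-5 - (-2)·-3.4000) / (6) = -1.9667
Iteration 2:
  p = (-5 - (-4)·-1.9667) / (5) = -2.5734
  q = (-5 - (-2)·-2.5734) / (6) = -1.6911
Iteration 3:
  p = (-5 - (-4)·-1.6911) / (5) = -2.3529
  q = (-5 - (-2)·-2.3529) / (6) = -1.6176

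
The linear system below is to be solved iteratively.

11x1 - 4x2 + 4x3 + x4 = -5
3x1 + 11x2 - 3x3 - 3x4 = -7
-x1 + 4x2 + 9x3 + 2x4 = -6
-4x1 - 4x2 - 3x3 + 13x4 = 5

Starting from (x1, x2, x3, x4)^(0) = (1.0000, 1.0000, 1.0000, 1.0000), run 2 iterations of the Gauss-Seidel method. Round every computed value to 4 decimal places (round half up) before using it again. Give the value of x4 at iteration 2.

0.0236

Iteration 1:
  x1 = (-5 - (-4)·1.0000 - (4)·1.0000 - (1)·1.0000) / (11) = -0.5455
  x2 = (-7 - (3)·-0.5455 - (-3)·1.0000 - (-3)·1.0000) / (11) = 0.0579
  x3 = (-6 - (-1)·-0.5455 - (4)·0.0579 - (2)·1.0000) / (9) = -0.9752
  x4 = (5 - (-4)·-0.5455 - (-4)·0.0579 - (-3)·-0.9752) / (13) = 0.0095
Iteration 2:
  x1 = (-5 - (-4)·0.0579 - (4)·-0.9752 - (1)·0.0095) / (11) = -0.0797
  x2 = (-7 - (3)·-0.0797 - (-3)·-0.9752 - (-3)·0.0095) / (11) = -0.8780
  x3 = (-6 - (-1)·-0.0797 - (4)·-0.8780 - (2)·0.0095) / (9) = -0.2874
  x4 = (5 - (-4)·-0.0797 - (-4)·-0.8780 - (-3)·-0.2874) / (13) = 0.0236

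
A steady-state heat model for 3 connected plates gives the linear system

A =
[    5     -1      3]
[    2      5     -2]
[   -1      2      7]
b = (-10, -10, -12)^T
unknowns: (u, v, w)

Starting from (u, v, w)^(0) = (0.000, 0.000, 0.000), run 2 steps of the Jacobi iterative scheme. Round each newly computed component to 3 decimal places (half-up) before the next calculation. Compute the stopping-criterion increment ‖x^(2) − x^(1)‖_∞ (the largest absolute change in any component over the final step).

0.628

Iteration 1:
  u = (-10 - (-1)·0.000 - (3)·0.000) / (5) = -2.000
  v = (-10 - (2)·0.000 - (-2)·0.000) / (5) = -2.000
  w = (-12 - (-1)·0.000 - (2)·0.000) / (7) = -1.714
Iteration 2:
  u = (-10 - (-1)·-2.000 - (3)·-1.714) / (5) = -1.372
  v = (-10 - (2)·-2.000 - (-2)·-1.714) / (5) = -1.886
  w = (-12 - (-1)·-2.000 - (2)·-2.000) / (7) = -1.429
Change: (0.628, 0.114, 0.285) → max |·| = 0.628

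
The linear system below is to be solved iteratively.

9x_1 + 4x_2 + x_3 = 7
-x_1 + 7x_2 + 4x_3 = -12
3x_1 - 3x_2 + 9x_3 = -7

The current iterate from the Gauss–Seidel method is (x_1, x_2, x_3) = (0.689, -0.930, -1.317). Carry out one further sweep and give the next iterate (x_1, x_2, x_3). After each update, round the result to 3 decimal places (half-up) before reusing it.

One sweep:
  x_1 = (7 - (4)·-0.930 - (1)·-1.317) / (9) = 1.337
  x_2 = (-12 - (-1)·1.337 - (4)·-1.317) / (7) = -0.771
  x_3 = (-7 - (3)·1.337 - (-3)·-0.771) / (9) = -1.480

(1.337, -0.771, -1.480)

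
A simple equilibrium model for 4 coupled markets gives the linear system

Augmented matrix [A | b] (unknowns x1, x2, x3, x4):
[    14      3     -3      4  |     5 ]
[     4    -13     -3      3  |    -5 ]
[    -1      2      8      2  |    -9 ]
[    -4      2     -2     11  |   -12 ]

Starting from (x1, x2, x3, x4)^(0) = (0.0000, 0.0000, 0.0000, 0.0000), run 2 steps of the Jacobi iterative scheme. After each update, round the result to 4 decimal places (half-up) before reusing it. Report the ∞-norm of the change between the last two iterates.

Iteration 1:
  x1 = (5 - (3)·0.0000 - (-3)·0.0000 - (4)·0.0000) / (14) = 0.3571
  x2 = (-5 - (4)·0.0000 - (-3)·0.0000 - (3)·0.0000) / (-13) = 0.3846
  x3 = (-9 - (-1)·0.0000 - (2)·0.0000 - (2)·0.0000) / (8) = -1.1250
  x4 = (-12 - (-4)·0.0000 - (2)·0.0000 - (-2)·0.0000) / (11) = -1.0909
Iteration 2:
  x1 = (5 - (3)·0.3846 - (-3)·-1.1250 - (4)·-1.0909) / (14) = 0.3453
  x2 = (-5 - (4)·0.3571 - (-3)·-1.1250 - (3)·-1.0909) / (-13) = 0.5024
  x3 = (-9 - (-1)·0.3571 - (2)·0.3846 - (2)·-1.0909) / (8) = -0.9038
  x4 = (-12 - (-4)·0.3571 - (2)·0.3846 - (-2)·-1.1250) / (11) = -1.2355
Change: (-0.0118, 0.1178, 0.2212, -0.1446) → max |·| = 0.2212

0.2212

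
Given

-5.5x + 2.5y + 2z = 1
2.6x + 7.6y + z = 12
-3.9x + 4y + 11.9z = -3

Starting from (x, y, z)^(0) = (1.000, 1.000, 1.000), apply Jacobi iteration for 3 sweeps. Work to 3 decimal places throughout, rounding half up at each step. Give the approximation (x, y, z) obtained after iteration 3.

(0.302, 1.556, -0.647)

Iteration 1:
  x = (1 - (2.5)·1.000 - (2)·1.000) / (-5.5) = 0.636
  y = (12 - (2.6)·1.000 - (1)·1.000) / (7.6) = 1.105
  z = (-3 - (-3.9)·1.000 - (4)·1.000) / (11.9) = -0.261
Iteration 2:
  x = (1 - (2.5)·1.105 - (2)·-0.261) / (-5.5) = 0.226
  y = (12 - (2.6)·0.636 - (1)·-0.261) / (7.6) = 1.396
  z = (-3 - (-3.9)·0.636 - (4)·1.105) / (11.9) = -0.415
Iteration 3:
  x = (1 - (2.5)·1.396 - (2)·-0.415) / (-5.5) = 0.302
  y = (12 - (2.6)·0.226 - (1)·-0.415) / (7.6) = 1.556
  z = (-3 - (-3.9)·0.226 - (4)·1.396) / (11.9) = -0.647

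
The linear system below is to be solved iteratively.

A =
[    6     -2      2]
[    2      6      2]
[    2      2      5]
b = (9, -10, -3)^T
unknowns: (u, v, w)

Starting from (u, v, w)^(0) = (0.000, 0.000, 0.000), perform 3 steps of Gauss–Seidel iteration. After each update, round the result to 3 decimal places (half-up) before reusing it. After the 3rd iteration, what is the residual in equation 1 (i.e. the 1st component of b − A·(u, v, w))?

-0.118

Iteration 1:
  u = (9 - (-2)·0.000 - (2)·0.000) / (6) = 1.500
  v = (-10 - (2)·1.500 - (2)·0.000) / (6) = -2.167
  w = (-3 - (2)·1.500 - (2)·-2.167) / (5) = -0.333
Iteration 2:
  u = (9 - (-2)·-2.167 - (2)·-0.333) / (6) = 0.889
  v = (-10 - (2)·0.889 - (2)·-0.333) / (6) = -1.852
  w = (-3 - (2)·0.889 - (2)·-1.852) / (5) = -0.215
Iteration 3:
  u = (9 - (-2)·-1.852 - (2)·-0.215) / (6) = 0.954
  v = (-10 - (2)·0.954 - (2)·-0.215) / (6) = -1.913
  w = (-3 - (2)·0.954 - (2)·-1.913) / (5) = -0.216
Residual b − A·x = (-0.118, 0.002, -0.002)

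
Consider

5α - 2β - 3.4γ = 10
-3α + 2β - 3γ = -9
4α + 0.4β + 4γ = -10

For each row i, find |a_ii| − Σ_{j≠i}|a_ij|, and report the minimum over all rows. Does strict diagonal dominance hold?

-4

row 1: |5| − (2+3.4) = -0.4
row 2: |2| − (3+3) = -4
row 3: |4| − (4+0.4) = -0.4
minimum over rows = -4 → not strictly diagonally dominant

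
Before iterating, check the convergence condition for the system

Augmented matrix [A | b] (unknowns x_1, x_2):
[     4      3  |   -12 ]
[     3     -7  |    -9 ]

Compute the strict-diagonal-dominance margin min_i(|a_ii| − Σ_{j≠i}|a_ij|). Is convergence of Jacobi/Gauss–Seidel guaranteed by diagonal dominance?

row 1: |4| − (3) = 1
row 2: |-7| − (3) = 4
minimum over rows = 1 → strictly diagonally dominant (convergence guaranteed)

1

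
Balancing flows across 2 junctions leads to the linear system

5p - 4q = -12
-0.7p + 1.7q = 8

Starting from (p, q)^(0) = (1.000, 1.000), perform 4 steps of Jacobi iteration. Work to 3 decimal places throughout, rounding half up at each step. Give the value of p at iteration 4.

1.922

Iteration 1:
  p = (-12 - (-4)·1.000) / (5) = -1.600
  q = (8 - (-0.7)·1.000) / (1.7) = 5.118
Iteration 2:
  p = (-12 - (-4)·5.118) / (5) = 1.694
  q = (8 - (-0.7)·-1.600) / (1.7) = 4.047
Iteration 3:
  p = (-12 - (-4)·4.047) / (5) = 0.838
  q = (8 - (-0.7)·1.694) / (1.7) = 5.403
Iteration 4:
  p = (-12 - (-4)·5.403) / (5) = 1.922
  q = (8 - (-0.7)·0.838) / (1.7) = 5.051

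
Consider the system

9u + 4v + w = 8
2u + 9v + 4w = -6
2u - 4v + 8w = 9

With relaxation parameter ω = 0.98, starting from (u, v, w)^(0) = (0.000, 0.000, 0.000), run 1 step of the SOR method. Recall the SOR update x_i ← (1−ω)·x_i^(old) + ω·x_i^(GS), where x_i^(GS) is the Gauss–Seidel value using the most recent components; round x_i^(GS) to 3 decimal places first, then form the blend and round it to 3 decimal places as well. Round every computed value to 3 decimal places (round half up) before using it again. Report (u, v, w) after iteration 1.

Iteration 1:
  u: GS value = (8 - (4)·0.000 - (1)·0.000) / (9) = 0.889;  u ← (1−ω)·0.000 + ω·0.889 = 0.871
  v: GS value = (-6 - (2)·0.871 - (4)·0.000) / (9) = -0.860;  v ← (1−ω)·0.000 + ω·-0.860 = -0.843
  w: GS value = (9 - (2)·0.871 - (-4)·-0.843) / (8) = 0.486;  w ← (1−ω)·0.000 + ω·0.486 = 0.476

(0.871, -0.843, 0.476)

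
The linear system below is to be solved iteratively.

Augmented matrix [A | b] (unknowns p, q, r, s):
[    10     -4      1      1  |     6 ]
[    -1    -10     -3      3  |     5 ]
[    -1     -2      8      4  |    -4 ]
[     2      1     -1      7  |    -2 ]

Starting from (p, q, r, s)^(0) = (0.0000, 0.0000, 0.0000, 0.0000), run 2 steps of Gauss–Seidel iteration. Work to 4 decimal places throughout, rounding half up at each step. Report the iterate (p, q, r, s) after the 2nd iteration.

(0.4783, -0.5157, -0.3402, -0.3973)

Iteration 1:
  p = (6 - (-4)·0.0000 - (1)·0.0000 - (1)·0.0000) / (10) = 0.6000
  q = (5 - (-1)·0.6000 - (-3)·0.0000 - (3)·0.0000) / (-10) = -0.5600
  r = (-4 - (-1)·0.6000 - (-2)·-0.5600 - (4)·0.0000) / (8) = -0.5650
  s = (-2 - (2)·0.6000 - (1)·-0.5600 - (-1)·-0.5650) / (7) = -0.4579
Iteration 2:
  p = (6 - (-4)·-0.5600 - (1)·-0.5650 - (1)·-0.4579) / (10) = 0.4783
  q = (5 - (-1)·0.4783 - (-3)·-0.5650 - (3)·-0.4579) / (-10) = -0.5157
  r = (-4 - (-1)·0.4783 - (-2)·-0.5157 - (4)·-0.4579) / (8) = -0.3402
  s = (-2 - (2)·0.4783 - (1)·-0.5157 - (-1)·-0.3402) / (7) = -0.3973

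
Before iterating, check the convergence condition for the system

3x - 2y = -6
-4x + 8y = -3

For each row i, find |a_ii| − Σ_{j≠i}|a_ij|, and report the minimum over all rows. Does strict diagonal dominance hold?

row 1: |3| − (2) = 1
row 2: |8| − (4) = 4
minimum over rows = 1 → strictly diagonally dominant (convergence guaranteed)

1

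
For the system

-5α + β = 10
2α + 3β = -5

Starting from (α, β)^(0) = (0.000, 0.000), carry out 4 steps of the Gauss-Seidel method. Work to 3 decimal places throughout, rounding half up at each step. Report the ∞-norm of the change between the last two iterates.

0.001

Iteration 1:
  α = (10 - (1)·0.000) / (-5) = -2.000
  β = (-5 - (2)·-2.000) / (3) = -0.333
Iteration 2:
  α = (10 - (1)·-0.333) / (-5) = -2.067
  β = (-5 - (2)·-2.067) / (3) = -0.289
Iteration 3:
  α = (10 - (1)·-0.289) / (-5) = -2.058
  β = (-5 - (2)·-2.058) / (3) = -0.295
Iteration 4:
  α = (10 - (1)·-0.295) / (-5) = -2.059
  β = (-5 - (2)·-2.059) / (3) = -0.294
Change: (-0.001, 0.001) → max |·| = 0.001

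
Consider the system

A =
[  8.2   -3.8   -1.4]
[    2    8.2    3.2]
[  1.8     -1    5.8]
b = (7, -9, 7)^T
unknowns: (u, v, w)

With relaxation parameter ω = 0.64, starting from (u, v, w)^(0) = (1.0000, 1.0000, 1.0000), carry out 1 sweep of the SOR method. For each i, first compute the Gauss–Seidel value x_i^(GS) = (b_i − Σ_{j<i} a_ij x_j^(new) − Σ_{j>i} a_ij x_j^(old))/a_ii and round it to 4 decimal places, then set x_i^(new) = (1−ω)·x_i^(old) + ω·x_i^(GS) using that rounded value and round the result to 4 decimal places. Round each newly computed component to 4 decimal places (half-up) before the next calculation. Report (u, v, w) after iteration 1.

(1.3122, -0.7971, 0.7838)

Iteration 1:
  u: GS value = (7 - (-3.8)·1.0000 - (-1.4)·1.0000) / (8.2) = 1.4878;  u ← (1−ω)·1.0000 + ω·1.4878 = 1.3122
  v: GS value = (-9 - (2)·1.3122 - (3.2)·1.0000) / (8.2) = -1.8079;  v ← (1−ω)·1.0000 + ω·-1.8079 = -0.7971
  w: GS value = (7 - (1.8)·1.3122 - (-1)·-0.7971) / (5.8) = 0.6622;  w ← (1−ω)·1.0000 + ω·0.6622 = 0.7838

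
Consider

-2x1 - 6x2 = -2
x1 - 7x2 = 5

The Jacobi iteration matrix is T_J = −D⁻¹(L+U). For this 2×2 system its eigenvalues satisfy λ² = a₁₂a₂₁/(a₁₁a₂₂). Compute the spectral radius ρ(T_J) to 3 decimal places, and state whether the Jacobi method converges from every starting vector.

0.655

a₁₂a₂₁/(a₁₁a₂₂) = (-6)·(1) / ((-2)·(-7)) = -0.428571
ρ = √|-0.428571| = √0.428571 = 0.655
ρ < 1, so Jacobi converges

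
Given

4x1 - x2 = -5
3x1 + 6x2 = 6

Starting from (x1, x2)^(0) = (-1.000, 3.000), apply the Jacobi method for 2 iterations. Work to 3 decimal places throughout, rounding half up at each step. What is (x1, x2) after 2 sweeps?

Iteration 1:
  x1 = (-5 - (-1)·3.000) / (4) = -0.500
  x2 = (6 - (3)·-1.000) / (6) = 1.500
Iteration 2:
  x1 = (-5 - (-1)·1.500) / (4) = -0.875
  x2 = (6 - (3)·-0.500) / (6) = 1.250

(-0.875, 1.250)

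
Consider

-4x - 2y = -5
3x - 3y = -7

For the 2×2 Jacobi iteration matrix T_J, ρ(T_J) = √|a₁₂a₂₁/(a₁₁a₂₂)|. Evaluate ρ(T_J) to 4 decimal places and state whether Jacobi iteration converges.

a₁₂a₂₁/(a₁₁a₂₂) = (-2)·(3) / ((-4)·(-3)) = -0.500000
ρ = √|-0.500000| = √0.500000 = 0.7071
ρ < 1, so Jacobi converges

0.7071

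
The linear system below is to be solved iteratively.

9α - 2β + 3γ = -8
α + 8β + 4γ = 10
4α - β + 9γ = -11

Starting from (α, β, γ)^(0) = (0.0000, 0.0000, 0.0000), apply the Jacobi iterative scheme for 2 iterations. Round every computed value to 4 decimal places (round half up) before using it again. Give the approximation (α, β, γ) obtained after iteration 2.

(-0.2037, 1.9722, -0.6883)

Iteration 1:
  α = (-8 - (-2)·0.0000 - (3)·0.0000) / (9) = -0.8889
  β = (10 - (1)·0.0000 - (4)·0.0000) / (8) = 1.2500
  γ = (-11 - (4)·0.0000 - (-1)·0.0000) / (9) = -1.2222
Iteration 2:
  α = (-8 - (-2)·1.2500 - (3)·-1.2222) / (9) = -0.2037
  β = (10 - (1)·-0.8889 - (4)·-1.2222) / (8) = 1.9722
  γ = (-11 - (4)·-0.8889 - (-1)·1.2500) / (9) = -0.6883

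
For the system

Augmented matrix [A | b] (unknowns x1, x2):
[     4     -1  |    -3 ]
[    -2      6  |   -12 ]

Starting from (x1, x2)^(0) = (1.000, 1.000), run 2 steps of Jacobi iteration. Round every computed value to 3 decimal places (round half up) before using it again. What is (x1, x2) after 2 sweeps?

(-1.167, -2.167)

Iteration 1:
  x1 = (-3 - (-1)·1.000) / (4) = -0.500
  x2 = (-12 - (-2)·1.000) / (6) = -1.667
Iteration 2:
  x1 = (-3 - (-1)·-1.667) / (4) = -1.167
  x2 = (-12 - (-2)·-0.500) / (6) = -2.167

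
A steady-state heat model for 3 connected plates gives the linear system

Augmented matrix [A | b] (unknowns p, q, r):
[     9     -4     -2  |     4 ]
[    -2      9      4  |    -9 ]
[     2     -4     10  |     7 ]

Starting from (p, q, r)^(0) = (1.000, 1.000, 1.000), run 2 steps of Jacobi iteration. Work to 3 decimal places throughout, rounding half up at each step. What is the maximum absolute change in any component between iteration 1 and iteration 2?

Iteration 1:
  p = (4 - (-4)·1.000 - (-2)·1.000) / (9) = 1.111
  q = (-9 - (-2)·1.000 - (4)·1.000) / (9) = -1.222
  r = (7 - (2)·1.000 - (-4)·1.000) / (10) = 0.900
Iteration 2:
  p = (4 - (-4)·-1.222 - (-2)·0.900) / (9) = 0.101
  q = (-9 - (-2)·1.111 - (4)·0.900) / (9) = -1.153
  r = (7 - (2)·1.111 - (-4)·-1.222) / (10) = -0.011
Change: (-1.010, 0.069, -0.911) → max |·| = 1.010

1.010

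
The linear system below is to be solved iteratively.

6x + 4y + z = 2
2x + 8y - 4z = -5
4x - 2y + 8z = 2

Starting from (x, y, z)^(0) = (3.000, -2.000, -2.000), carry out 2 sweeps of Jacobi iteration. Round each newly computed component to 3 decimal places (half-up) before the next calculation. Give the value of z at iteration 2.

-1.344

Iteration 1:
  x = (2 - (4)·-2.000 - (1)·-2.000) / (6) = 2.000
  y = (-5 - (2)·3.000 - (-4)·-2.000) / (8) = -2.375
  z = (2 - (4)·3.000 - (-2)·-2.000) / (8) = -1.750
Iteration 2:
  x = (2 - (4)·-2.375 - (1)·-1.750) / (6) = 2.208
  y = (-5 - (2)·2.000 - (-4)·-1.750) / (8) = -2.000
  z = (2 - (4)·2.000 - (-2)·-2.375) / (8) = -1.344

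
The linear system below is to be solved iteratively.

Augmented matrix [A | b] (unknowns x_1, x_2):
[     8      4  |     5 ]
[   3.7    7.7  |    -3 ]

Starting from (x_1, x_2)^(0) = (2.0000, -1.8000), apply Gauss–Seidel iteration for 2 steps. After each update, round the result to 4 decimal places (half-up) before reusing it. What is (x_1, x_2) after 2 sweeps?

Iteration 1:
  x_1 = (5 - (4)·-1.8000) / (8) = 1.5250
  x_2 = (-3 - (3.7)·1.5250) / (7.7) = -1.1224
Iteration 2:
  x_1 = (5 - (4)·-1.1224) / (8) = 1.1862
  x_2 = (-3 - (3.7)·1.1862) / (7.7) = -0.9596

(1.1862, -0.9596)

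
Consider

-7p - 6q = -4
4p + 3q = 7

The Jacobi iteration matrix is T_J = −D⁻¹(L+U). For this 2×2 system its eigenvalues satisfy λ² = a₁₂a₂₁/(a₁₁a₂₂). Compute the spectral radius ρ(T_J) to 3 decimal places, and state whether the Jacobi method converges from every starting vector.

a₁₂a₂₁/(a₁₁a₂₂) = (-6)·(4) / ((-7)·(3)) = 1.142857
ρ = √|1.142857| = √1.142857 = 1.069
ρ > 1, so Jacobi diverges

1.069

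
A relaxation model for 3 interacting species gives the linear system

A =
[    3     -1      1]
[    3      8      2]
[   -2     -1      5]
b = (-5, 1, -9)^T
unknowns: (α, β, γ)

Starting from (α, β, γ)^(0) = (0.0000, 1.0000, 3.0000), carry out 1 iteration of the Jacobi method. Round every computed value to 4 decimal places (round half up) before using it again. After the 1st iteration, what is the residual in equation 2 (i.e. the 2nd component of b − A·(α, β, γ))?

Iteration 1:
  α = (-5 - (-1)·1.0000 - (1)·3.0000) / (3) = -2.3333
  β = (1 - (3)·0.0000 - (2)·3.0000) / (8) = -0.6250
  γ = (-9 - (-2)·0.0000 - (-1)·1.0000) / (5) = -1.6000
Residual b − A·x = (2.9749, 16.1999, -6.2916)

16.1999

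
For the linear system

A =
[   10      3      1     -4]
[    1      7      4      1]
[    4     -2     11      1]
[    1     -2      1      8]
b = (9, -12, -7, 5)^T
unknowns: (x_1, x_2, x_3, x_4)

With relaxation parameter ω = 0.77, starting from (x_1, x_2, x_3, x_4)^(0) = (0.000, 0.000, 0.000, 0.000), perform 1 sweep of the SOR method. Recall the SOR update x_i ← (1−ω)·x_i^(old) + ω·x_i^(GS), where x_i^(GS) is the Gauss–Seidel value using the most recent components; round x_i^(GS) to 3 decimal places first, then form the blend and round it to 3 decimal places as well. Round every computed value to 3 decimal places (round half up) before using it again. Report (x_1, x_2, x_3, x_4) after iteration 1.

Iteration 1:
  x_1: GS value = (9 - (3)·0.000 - (1)·0.000 - (-4)·0.000) / (10) = 0.900;  x_1 ← (1−ω)·0.000 + ω·0.900 = 0.693
  x_2: GS value = (-12 - (1)·0.693 - (4)·0.000 - (1)·0.000) / (7) = -1.813;  x_2 ← (1−ω)·0.000 + ω·-1.813 = -1.396
  x_3: GS value = (-7 - (4)·0.693 - (-2)·-1.396 - (1)·0.000) / (11) = -1.142;  x_3 ← (1−ω)·0.000 + ω·-1.142 = -0.879
  x_4: GS value = (5 - (1)·0.693 - (-2)·-1.396 - (1)·-0.879) / (8) = 0.299;  x_4 ← (1−ω)·0.000 + ω·0.299 = 0.230

(0.693, -1.396, -0.879, 0.230)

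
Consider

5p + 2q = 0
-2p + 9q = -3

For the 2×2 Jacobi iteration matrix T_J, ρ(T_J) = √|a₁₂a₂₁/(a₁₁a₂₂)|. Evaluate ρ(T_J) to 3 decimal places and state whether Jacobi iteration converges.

a₁₂a₂₁/(a₁₁a₂₂) = (2)·(-2) / ((5)·(9)) = -0.088889
ρ = √|-0.088889| = √0.088889 = 0.298
ρ < 1, so Jacobi converges

0.298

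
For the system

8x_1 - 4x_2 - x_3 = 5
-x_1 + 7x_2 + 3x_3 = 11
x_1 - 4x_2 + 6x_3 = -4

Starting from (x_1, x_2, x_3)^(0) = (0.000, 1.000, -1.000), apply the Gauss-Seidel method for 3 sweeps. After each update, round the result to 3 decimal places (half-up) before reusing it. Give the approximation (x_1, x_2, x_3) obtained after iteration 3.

(1.420, 1.738, 0.255)

Iteration 1:
  x_1 = (5 - (-4)·1.000 - (-1)·-1.000) / (8) = 1.000
  x_2 = (11 - (-1)·1.000 - (3)·-1.000) / (7) = 2.143
  x_3 = (-4 - (1)·1.000 - (-4)·2.143) / (6) = 0.595
Iteration 2:
  x_1 = (5 - (-4)·2.143 - (-1)·0.595) / (8) = 1.771
  x_2 = (11 - (-1)·1.771 - (3)·0.595) / (7) = 1.569
  x_3 = (-4 - (1)·1.771 - (-4)·1.569) / (6) = 0.084
Iteration 3:
  x_1 = (5 - (-4)·1.569 - (-1)·0.084) / (8) = 1.420
  x_2 = (11 - (-1)·1.420 - (3)·0.084) / (7) = 1.738
  x_3 = (-4 - (1)·1.420 - (-4)·1.738) / (6) = 0.255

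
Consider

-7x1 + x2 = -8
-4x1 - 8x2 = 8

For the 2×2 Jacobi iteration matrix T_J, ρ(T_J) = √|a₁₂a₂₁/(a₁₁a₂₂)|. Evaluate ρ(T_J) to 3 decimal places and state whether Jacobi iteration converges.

a₁₂a₂₁/(a₁₁a₂₂) = (1)·(-4) / ((-7)·(-8)) = -0.071429
ρ = √|-0.071429| = √0.071429 = 0.267
ρ < 1, so Jacobi converges

0.267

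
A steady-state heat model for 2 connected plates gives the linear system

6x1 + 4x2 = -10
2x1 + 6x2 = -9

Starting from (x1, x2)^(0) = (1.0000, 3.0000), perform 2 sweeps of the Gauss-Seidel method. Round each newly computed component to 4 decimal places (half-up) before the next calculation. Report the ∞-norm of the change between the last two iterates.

2.1852

Iteration 1:
  x1 = (-10 - (4)·3.0000) / (6) = -3.6667
  x2 = (-9 - (2)·-3.6667) / (6) = -0.2778
Iteration 2:
  x1 = (-10 - (4)·-0.2778) / (6) = -1.4815
  x2 = (-9 - (2)·-1.4815) / (6) = -1.0062
Change: (2.1852, -0.7284) → max |·| = 2.1852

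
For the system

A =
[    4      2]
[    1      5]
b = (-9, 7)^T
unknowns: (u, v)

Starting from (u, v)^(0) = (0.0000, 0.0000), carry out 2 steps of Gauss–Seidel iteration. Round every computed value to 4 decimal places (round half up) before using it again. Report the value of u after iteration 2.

Iteration 1:
  u = (-9 - (2)·0.0000) / (4) = -2.2500
  v = (7 - (1)·-2.2500) / (5) = 1.8500
Iteration 2:
  u = (-9 - (2)·1.8500) / (4) = -3.1750
  v = (7 - (1)·-3.1750) / (5) = 2.0350

-3.1750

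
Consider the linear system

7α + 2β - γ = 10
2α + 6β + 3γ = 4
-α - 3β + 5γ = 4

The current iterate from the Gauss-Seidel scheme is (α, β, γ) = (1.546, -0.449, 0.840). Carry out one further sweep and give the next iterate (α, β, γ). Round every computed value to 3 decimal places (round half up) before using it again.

(1.677, -0.312, 0.948)

One sweep:
  α = (10 - (2)·-0.449 - (-1)·0.840) / (7) = 1.677
  β = (4 - (2)·1.677 - (3)·0.840) / (6) = -0.312
  γ = (4 - (-1)·1.677 - (-3)·-0.312) / (5) = 0.948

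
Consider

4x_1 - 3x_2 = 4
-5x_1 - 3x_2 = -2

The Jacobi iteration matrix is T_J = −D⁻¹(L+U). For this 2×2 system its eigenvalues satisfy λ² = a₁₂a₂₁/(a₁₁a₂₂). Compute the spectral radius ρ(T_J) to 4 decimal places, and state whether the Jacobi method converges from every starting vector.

1.1180

a₁₂a₂₁/(a₁₁a₂₂) = (-3)·(-5) / ((4)·(-3)) = -1.250000
ρ = √|-1.250000| = √1.250000 = 1.1180
ρ > 1, so Jacobi diverges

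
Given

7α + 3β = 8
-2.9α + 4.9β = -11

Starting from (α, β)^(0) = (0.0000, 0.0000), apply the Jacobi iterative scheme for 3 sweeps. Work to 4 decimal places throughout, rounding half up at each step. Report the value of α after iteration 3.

Iteration 1:
  α = (8 - (3)·0.0000) / (7) = 1.1429
  β = (-11 - (-2.9)·0.0000) / (4.9) = -2.2449
Iteration 2:
  α = (8 - (3)·-2.2449) / (7) = 2.1050
  β = (-11 - (-2.9)·1.1429) / (4.9) = -1.5685
Iteration 3:
  α = (8 - (3)·-1.5685) / (7) = 1.8151
  β = (-11 - (-2.9)·2.1050) / (4.9) = -0.9991

1.8151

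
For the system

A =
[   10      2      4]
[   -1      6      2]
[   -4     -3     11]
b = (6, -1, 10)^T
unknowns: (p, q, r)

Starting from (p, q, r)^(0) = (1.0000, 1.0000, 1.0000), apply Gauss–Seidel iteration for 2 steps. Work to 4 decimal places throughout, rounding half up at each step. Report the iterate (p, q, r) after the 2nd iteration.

(0.3909, -0.3591, 0.9533)

Iteration 1:
  p = (6 - (2)·1.0000 - (4)·1.0000) / (10) = 0.0000
  q = (-1 - (-1)·0.0000 - (2)·1.0000) / (6) = -0.5000
  r = (10 - (-4)·0.0000 - (-3)·-0.5000) / (11) = 0.7727
Iteration 2:
  p = (6 - (2)·-0.5000 - (4)·0.7727) / (10) = 0.3909
  q = (-1 - (-1)·0.3909 - (2)·0.7727) / (6) = -0.3591
  r = (10 - (-4)·0.3909 - (-3)·-0.3591) / (11) = 0.9533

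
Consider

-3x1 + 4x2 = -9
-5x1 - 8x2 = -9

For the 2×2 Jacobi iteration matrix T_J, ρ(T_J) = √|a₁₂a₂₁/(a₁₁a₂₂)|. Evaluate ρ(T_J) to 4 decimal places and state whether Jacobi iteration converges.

0.9129

a₁₂a₂₁/(a₁₁a₂₂) = (4)·(-5) / ((-3)·(-8)) = -0.833333
ρ = √|-0.833333| = √0.833333 = 0.9129
ρ < 1, so Jacobi converges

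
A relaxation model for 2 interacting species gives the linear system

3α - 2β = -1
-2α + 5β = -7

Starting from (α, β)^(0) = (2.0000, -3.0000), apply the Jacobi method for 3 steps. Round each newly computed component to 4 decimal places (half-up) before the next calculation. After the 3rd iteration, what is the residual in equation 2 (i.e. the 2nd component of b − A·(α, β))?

Iteration 1:
  α = (-1 - (-2)·-3.0000) / (3) = -2.3333
  β = (-7 - (-2)·2.0000) / (5) = -0.6000
Iteration 2:
  α = (-1 - (-2)·-0.6000) / (3) = -0.7333
  β = (-7 - (-2)·-2.3333) / (5) = -2.3333
Iteration 3:
  α = (-1 - (-2)·-2.3333) / (3) = -1.8889
  β = (-7 - (-2)·-0.7333) / (5) = -1.6933
Residual b − A·x = (1.2801, -2.3113)

-2.3113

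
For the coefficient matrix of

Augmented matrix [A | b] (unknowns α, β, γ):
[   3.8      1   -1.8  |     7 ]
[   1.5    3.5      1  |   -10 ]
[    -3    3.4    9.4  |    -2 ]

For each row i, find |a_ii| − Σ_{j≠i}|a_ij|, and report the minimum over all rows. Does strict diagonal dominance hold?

1

row 1: |3.8| − (1+1.8) = 1
row 2: |3.5| − (1.5+1) = 1
row 3: |9.4| − (3+3.4) = 3
minimum over rows = 1 → strictly diagonally dominant (convergence guaranteed)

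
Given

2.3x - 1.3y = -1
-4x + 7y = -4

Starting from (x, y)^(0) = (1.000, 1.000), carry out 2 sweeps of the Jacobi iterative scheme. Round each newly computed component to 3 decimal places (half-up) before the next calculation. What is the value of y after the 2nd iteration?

Iteration 1:
  x = (-1 - (-1.3)·1.000) / (2.3) = 0.130
  y = (-4 - (-4)·1.000) / (7) = 0.000
Iteration 2:
  x = (-1 - (-1.3)·0.000) / (2.3) = -0.435
  y = (-4 - (-4)·0.130) / (7) = -0.497

-0.497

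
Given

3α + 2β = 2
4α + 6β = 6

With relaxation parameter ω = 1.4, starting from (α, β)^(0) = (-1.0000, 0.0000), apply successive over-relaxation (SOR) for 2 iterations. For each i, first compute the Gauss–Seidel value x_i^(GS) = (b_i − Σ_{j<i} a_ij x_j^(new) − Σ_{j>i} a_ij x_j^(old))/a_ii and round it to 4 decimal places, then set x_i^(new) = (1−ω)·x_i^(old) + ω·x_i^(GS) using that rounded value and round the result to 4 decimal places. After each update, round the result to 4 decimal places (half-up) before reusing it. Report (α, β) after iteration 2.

(0.2548, 1.0999)

Iteration 1:
  α: GS value = (2 - (2)·0.0000) / (3) = 0.6667;  α ← (1−ω)·-1.0000 + ω·0.6667 = 1.3334
  β: GS value = (6 - (4)·1.3334) / (6) = 0.1111;  β ← (1−ω)·0.0000 + ω·0.1111 = 0.1555
Iteration 2:
  α: GS value = (2 - (2)·0.1555) / (3) = 0.5630;  α ← (1−ω)·1.3334 + ω·0.5630 = 0.2548
  β: GS value = (6 - (4)·0.2548) / (6) = 0.8301;  β ← (1−ω)·0.1555 + ω·0.8301 = 1.0999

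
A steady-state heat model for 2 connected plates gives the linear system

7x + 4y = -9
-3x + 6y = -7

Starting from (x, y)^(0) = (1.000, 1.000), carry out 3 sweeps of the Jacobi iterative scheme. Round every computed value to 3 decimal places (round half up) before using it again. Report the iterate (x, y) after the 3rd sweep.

(-0.089, -1.619)

Iteration 1:
  x = (-9 - (4)·1.000) / (7) = -1.857
  y = (-7 - (-3)·1.000) / (6) = -0.667
Iteration 2:
  x = (-9 - (4)·-0.667) / (7) = -0.905
  y = (-7 - (-3)·-1.857) / (6) = -2.095
Iteration 3:
  x = (-9 - (4)·-2.095) / (7) = -0.089
  y = (-7 - (-3)·-0.905) / (6) = -1.619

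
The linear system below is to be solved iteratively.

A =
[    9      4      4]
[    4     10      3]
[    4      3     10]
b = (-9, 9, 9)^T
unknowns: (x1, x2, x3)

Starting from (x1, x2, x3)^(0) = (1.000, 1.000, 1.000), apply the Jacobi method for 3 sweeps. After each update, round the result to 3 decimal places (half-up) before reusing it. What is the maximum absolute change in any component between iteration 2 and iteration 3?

Iteration 1:
  x1 = (-9 - (4)·1.000 - (4)·1.000) / (9) = -1.889
  x2 = (9 - (4)·1.000 - (3)·1.000) / (10) = 0.200
  x3 = (9 - (4)·1.000 - (3)·1.000) / (10) = 0.200
Iteration 2:
  x1 = (-9 - (4)·0.200 - (4)·0.200) / (9) = -1.178
  x2 = (9 - (4)·-1.889 - (3)·0.200) / (10) = 1.596
  x3 = (9 - (4)·-1.889 - (3)·0.200) / (10) = 1.596
Iteration 3:
  x1 = (-9 - (4)·1.596 - (4)·1.596) / (9) = -2.419
  x2 = (9 - (4)·-1.178 - (3)·1.596) / (10) = 0.892
  x3 = (9 - (4)·-1.178 - (3)·1.596) / (10) = 0.892
Change: (-1.241, -0.704, -0.704) → max |·| = 1.241

1.241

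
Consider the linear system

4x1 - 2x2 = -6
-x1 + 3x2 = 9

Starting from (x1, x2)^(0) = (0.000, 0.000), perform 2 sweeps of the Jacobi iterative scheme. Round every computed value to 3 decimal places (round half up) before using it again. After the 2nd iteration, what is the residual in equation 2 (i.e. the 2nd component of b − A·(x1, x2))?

Iteration 1:
  x1 = (-6 - (-2)·0.000) / (4) = -1.500
  x2 = (9 - (-1)·0.000) / (3) = 3.000
Iteration 2:
  x1 = (-6 - (-2)·3.000) / (4) = 0.000
  x2 = (9 - (-1)·-1.500) / (3) = 2.500
Residual b − A·x = (-1.000, 1.500)

1.500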